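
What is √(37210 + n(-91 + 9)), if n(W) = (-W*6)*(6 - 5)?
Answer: √37702 ≈ 194.17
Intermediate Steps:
n(W) = -6*W (n(W) = -6*W*1 = -6*W)
√(37210 + n(-91 + 9)) = √(37210 - 6*(-91 + 9)) = √(37210 - 6*(-82)) = √(37210 + 492) = √37702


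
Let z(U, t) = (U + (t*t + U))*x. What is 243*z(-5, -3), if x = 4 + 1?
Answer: -1215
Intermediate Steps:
x = 5
z(U, t) = 5*t**2 + 10*U (z(U, t) = (U + (t*t + U))*5 = (U + (t**2 + U))*5 = (U + (U + t**2))*5 = (t**2 + 2*U)*5 = 5*t**2 + 10*U)
243*z(-5, -3) = 243*(5*(-3)**2 + 10*(-5)) = 243*(5*9 - 50) = 243*(45 - 50) = 243*(-5) = -1215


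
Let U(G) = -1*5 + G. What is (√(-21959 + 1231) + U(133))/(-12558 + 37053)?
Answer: 128/24495 + 2*I*√5182/24495 ≈ 0.0052256 + 0.0058776*I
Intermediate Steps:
U(G) = -5 + G
(√(-21959 + 1231) + U(133))/(-12558 + 37053) = (√(-21959 + 1231) + (-5 + 133))/(-12558 + 37053) = (√(-20728) + 128)/24495 = (2*I*√5182 + 128)*(1/24495) = (128 + 2*I*√5182)*(1/24495) = 128/24495 + 2*I*√5182/24495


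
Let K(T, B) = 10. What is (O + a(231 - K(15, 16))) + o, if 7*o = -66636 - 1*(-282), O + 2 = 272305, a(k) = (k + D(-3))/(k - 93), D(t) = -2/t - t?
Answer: 353237623/1344 ≈ 2.6283e+5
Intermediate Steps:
D(t) = -t - 2/t
a(k) = (11/3 + k)/(-93 + k) (a(k) = (k + (-1*(-3) - 2/(-3)))/(k - 93) = (k + (3 - 2*(-⅓)))/(-93 + k) = (k + (3 + ⅔))/(-93 + k) = (k + 11/3)/(-93 + k) = (11/3 + k)/(-93 + k))
O = 272303 (O = -2 + 272305 = 272303)
o = -66354/7 (o = (-66636 - 1*(-282))/7 = (-66636 + 282)/7 = (⅐)*(-66354) = -66354/7 ≈ -9479.1)
(O + a(231 - K(15, 16))) + o = (272303 + (11/3 + (231 - 1*10))/(-93 + (231 - 1*10))) - 66354/7 = (272303 + (11/3 + (231 - 10))/(-93 + (231 - 10))) - 66354/7 = (272303 + (11/3 + 221)/(-93 + 221)) - 66354/7 = (272303 + (674/3)/128) - 66354/7 = (272303 + (1/128)*(674/3)) - 66354/7 = (272303 + 337/192) - 66354/7 = 52282513/192 - 66354/7 = 353237623/1344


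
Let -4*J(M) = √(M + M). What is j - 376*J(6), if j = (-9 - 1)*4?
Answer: -40 + 188*√3 ≈ 285.63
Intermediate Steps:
j = -40 (j = -10*4 = -40)
J(M) = -√2*√M/4 (J(M) = -√(M + M)/4 = -√2*√M/4)
j - 376*J(6) = -40 - (-94)*√2*√6 = -40 - (-188)*√3 = -40 + 188*√3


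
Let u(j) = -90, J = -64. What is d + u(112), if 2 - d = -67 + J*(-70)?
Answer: -4501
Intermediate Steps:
d = -4411 (d = 2 - (-67 - 64*(-70)) = 2 - (-67 + 4480) = 2 - 1*4413 = 2 - 4413 = -4411)
d + u(112) = -4411 - 90 = -4501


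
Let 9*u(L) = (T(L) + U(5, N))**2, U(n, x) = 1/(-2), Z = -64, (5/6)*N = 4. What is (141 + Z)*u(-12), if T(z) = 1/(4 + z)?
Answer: 1925/576 ≈ 3.3420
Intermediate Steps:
N = 24/5 (N = (6/5)*4 = 24/5 ≈ 4.8000)
U(n, x) = -1/2
u(L) = (-1/2 + 1/(4 + L))**2/9 (u(L) = (1/(4 + L) - 1/2)**2/9 = (-1/2 + 1/(4 + L))**2/9)
(141 + Z)*u(-12) = (141 - 64)*((2 - 12)**2/(36*(4 - 12)**2)) = 77*((1/36)*(-10)**2/(-8)**2) = 77*((1/36)*100*(1/64)) = 77*(25/576) = 1925/576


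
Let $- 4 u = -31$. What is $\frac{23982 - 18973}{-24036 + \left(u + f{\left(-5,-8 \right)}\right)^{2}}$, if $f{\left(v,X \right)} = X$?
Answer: $- \frac{80144}{384575} \approx -0.2084$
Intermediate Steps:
$u = \frac{31}{4}$ ($u = \left(- \frac{1}{4}\right) \left(-31\right) = \frac{31}{4} \approx 7.75$)
$\frac{23982 - 18973}{-24036 + \left(u + f{\left(-5,-8 \right)}\right)^{2}} = \frac{23982 - 18973}{-24036 + \left(\frac{31}{4} - 8\right)^{2}} = \frac{5009}{-24036 + \left(- \frac{1}{4}\right)^{2}} = \frac{5009}{-24036 + \frac{1}{16}} = \frac{5009}{- \frac{384575}{16}} = 5009 \left(- \frac{16}{384575}\right) = - \frac{80144}{384575}$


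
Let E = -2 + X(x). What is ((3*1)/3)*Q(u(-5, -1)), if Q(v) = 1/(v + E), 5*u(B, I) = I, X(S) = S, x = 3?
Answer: 5/4 ≈ 1.2500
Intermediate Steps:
E = 1 (E = -2 + 3 = 1)
u(B, I) = I/5
Q(v) = 1/(1 + v) (Q(v) = 1/(v + 1) = 1/(1 + v))
((3*1)/3)*Q(u(-5, -1)) = ((3*1)/3)/(1 + (⅕)*(-1)) = (3*(⅓))/(1 - ⅕) = 1/(⅘) = 1*(5/4) = 5/4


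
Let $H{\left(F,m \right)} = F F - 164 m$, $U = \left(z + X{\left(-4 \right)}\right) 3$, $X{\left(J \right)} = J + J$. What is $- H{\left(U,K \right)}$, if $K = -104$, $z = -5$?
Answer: $-18577$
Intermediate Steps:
$X{\left(J \right)} = 2 J$
$U = -39$ ($U = \left(-5 + 2 \left(-4\right)\right) 3 = \left(-5 - 8\right) 3 = \left(-13\right) 3 = -39$)
$H{\left(F,m \right)} = F^{2} - 164 m$
$- H{\left(U,K \right)} = - (\left(-39\right)^{2} - -17056) = - (1521 + 17056) = \left(-1\right) 18577 = -18577$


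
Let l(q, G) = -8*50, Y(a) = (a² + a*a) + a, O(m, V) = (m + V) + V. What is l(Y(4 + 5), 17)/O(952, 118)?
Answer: -100/297 ≈ -0.33670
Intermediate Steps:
O(m, V) = m + 2*V (O(m, V) = (V + m) + V = m + 2*V)
Y(a) = a + 2*a² (Y(a) = (a² + a²) + a = 2*a² + a = a + 2*a²)
l(q, G) = -400
l(Y(4 + 5), 17)/O(952, 118) = -400/(952 + 2*118) = -400/(952 + 236) = -400/1188 = -400*1/1188 = -100/297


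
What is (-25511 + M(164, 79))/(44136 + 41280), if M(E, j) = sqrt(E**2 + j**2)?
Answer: -25511/85416 + sqrt(33137)/85416 ≈ -0.29654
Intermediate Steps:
(-25511 + M(164, 79))/(44136 + 41280) = (-25511 + sqrt(164**2 + 79**2))/(44136 + 41280) = (-25511 + sqrt(26896 + 6241))/85416 = (-25511 + sqrt(33137))*(1/85416) = -25511/85416 + sqrt(33137)/85416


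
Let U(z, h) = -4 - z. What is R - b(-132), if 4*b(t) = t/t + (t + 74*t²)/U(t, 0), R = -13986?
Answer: -2112551/128 ≈ -16504.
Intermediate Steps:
b(t) = ¼ + (t + 74*t²)/(4*(-4 - t)) (b(t) = (t/t + (t + 74*t²)/(-4 - t))/4 = (1 + (t + 74*t²)/(-4 - t))/4 = ¼ + (t + 74*t²)/(4*(-4 - t)))
R - b(-132) = -13986 - (2 - 37*(-132)²)/(2*(4 - 132)) = -13986 - (2 - 37*17424)/(2*(-128)) = -13986 - (-1)*(2 - 644688)/(2*128) = -13986 - (-1)*(-644686)/(2*128) = -13986 - 1*322343/128 = -13986 - 322343/128 = -2112551/128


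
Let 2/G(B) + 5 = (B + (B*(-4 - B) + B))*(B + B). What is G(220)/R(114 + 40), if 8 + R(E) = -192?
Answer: 1/2148960500 ≈ 4.6534e-10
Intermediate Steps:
R(E) = -200 (R(E) = -8 - 192 = -200)
G(B) = 2/(-5 + 2*B*(2*B + B*(-4 - B))) (G(B) = 2/(-5 + (B + (B*(-4 - B) + B))*(B + B)) = 2/(-5 + (B + (B + B*(-4 - B)))*(2*B)) = 2/(-5 + (2*B + B*(-4 - B))*(2*B)) = 2/(-5 + 2*B*(2*B + B*(-4 - B))))
G(220)/R(114 + 40) = -2/(5 + 2*220³ + 4*220²)/(-200) = -2/(5 + 2*10648000 + 4*48400)*(-1/200) = -2/(5 + 21296000 + 193600)*(-1/200) = -2/21489605*(-1/200) = 1/2148960500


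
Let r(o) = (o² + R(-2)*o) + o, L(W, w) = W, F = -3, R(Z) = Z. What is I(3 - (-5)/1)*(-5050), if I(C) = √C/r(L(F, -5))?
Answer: -2525*√2/3 ≈ -1190.3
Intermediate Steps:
r(o) = o² - o (r(o) = (o² - 2*o) + o = o² - o)
I(C) = √C/12 (I(C) = √C/((-3*(-1 - 3))) = √C/((-3*(-4))) = √C/12)
I(3 - (-5)/1)*(-5050) = (√(3 - (-5)/1)/12)*(-5050) = (√(3 - (-5))/12)*(-5050) = (√(3 - 1*(-5))/12)*(-5050) = (√(3 + 5)/12)*(-5050) = (√8/12)*(-5050) = ((2*√2)/12)*(-5050) = (√2/6)*(-5050) = -2525*√2/3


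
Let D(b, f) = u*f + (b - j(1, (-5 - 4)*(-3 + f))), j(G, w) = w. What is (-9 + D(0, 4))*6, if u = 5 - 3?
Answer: 48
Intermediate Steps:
u = 2
D(b, f) = -27 + b + 11*f (D(b, f) = 2*f + (b - (-5 - 4)*(-3 + f)) = 2*f + (b - (-9)*(-3 + f)) = 2*f + (b - (27 - 9*f)) = 2*f + (b + (-27 + 9*f)) = 2*f + (-27 + b + 9*f) = -27 + b + 11*f)
(-9 + D(0, 4))*6 = (-9 + (-27 + 0 + 11*4))*6 = (-9 + (-27 + 0 + 44))*6 = (-9 + 17)*6 = 8*6 = 48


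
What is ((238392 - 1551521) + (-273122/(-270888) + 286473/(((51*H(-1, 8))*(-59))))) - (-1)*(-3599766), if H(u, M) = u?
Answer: -667405346177453/135850332 ≈ -4.9128e+6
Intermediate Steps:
((238392 - 1551521) + (-273122/(-270888) + 286473/(((51*H(-1, 8))*(-59))))) - (-1)*(-3599766) = ((238392 - 1551521) + (-273122/(-270888) + 286473/(((51*(-1))*(-59))))) - (-1)*(-3599766) = (-1313129 + (-273122*(-1/270888) + 286473/((-51*(-59))))) - 1*3599766 = (-1313129 + (136561/135444 + 286473/3009)) - 3599766 = (-1313129 + (136561/135444 + 286473*(1/3009))) - 3599766 = (-1313129 + (136561/135444 + 95491/1003)) - 3599766 = (-1313129 + 13070653687/135850332) - 3599766 = -178375939955141/135850332 - 3599766 = -667405346177453/135850332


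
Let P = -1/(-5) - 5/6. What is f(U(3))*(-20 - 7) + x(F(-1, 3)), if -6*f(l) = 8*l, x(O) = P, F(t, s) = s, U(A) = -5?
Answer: -5419/30 ≈ -180.63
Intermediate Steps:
P = -19/30 (P = -1*(-1/5) - 5*1/6 = 1/5 - 5/6 = -19/30 ≈ -0.63333)
x(O) = -19/30
f(l) = -4*l/3
f(U(3))*(-20 - 7) + x(F(-1, 3)) = (-4/3*(-5))*(-20 - 7) - 19/30 = (20/3)*(-27) - 19/30 = -180 - 19/30 = -5419/30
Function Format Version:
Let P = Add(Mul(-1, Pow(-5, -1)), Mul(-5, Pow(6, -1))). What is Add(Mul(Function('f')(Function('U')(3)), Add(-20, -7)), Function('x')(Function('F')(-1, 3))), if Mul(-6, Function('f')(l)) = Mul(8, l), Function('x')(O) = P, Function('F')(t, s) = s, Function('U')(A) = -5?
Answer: Rational(-5419, 30) ≈ -180.63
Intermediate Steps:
P = Rational(-19, 30) (P = Add(Mul(-1, Rational(-1, 5)), Mul(-5, Rational(1, 6))) = Add(Rational(1, 5), Rational(-5, 6)) = Rational(-19, 30) ≈ -0.63333)
Function('x')(O) = Rational(-19, 30)
Function('f')(l) = Mul(Rational(-4, 3), l) (Function('f')(l) = Mul(Rational(-1, 6), Mul(8, l)) = Mul(Rational(-4, 3), l))
Add(Mul(Function('f')(Function('U')(3)), Add(-20, -7)), Function('x')(Function('F')(-1, 3))) = Add(Mul(Mul(Rational(-4, 3), -5), Add(-20, -7)), Rational(-19, 30)) = Add(Mul(Rational(20, 3), -27), Rational(-19, 30)) = Add(-180, Rational(-19, 30)) = Rational(-5419, 30)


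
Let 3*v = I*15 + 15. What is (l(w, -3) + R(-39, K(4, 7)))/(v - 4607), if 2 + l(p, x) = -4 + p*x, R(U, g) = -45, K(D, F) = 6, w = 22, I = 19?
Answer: 117/4507 ≈ 0.025960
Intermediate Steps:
v = 100 (v = (19*15 + 15)/3 = (285 + 15)/3 = (⅓)*300 = 100)
l(p, x) = -6 + p*x (l(p, x) = -2 + (-4 + p*x) = -6 + p*x)
(l(w, -3) + R(-39, K(4, 7)))/(v - 4607) = ((-6 + 22*(-3)) - 45)/(100 - 4607) = ((-6 - 66) - 45)/(-4507) = (-72 - 45)*(-1/4507) = -117*(-1/4507) = 117/4507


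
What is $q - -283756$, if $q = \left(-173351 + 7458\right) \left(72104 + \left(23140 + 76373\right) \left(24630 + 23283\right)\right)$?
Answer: $-790984206117633$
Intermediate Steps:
$q = -790984206401389$ ($q = - 165893 \left(72104 + 99513 \cdot 47913\right) = - 165893 \left(72104 + 4767966369\right) = \left(-165893\right) 4768038473 = -790984206401389$)
$q - -283756 = -790984206401389 - -283756 = -790984206401389 + 283756 = -790984206117633$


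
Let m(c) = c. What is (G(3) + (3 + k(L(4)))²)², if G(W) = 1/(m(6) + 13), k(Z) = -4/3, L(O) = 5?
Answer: 234256/29241 ≈ 8.0112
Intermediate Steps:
k(Z) = -4/3 (k(Z) = -4*⅓ = -4/3)
G(W) = 1/19 (G(W) = 1/(6 + 13) = 1/19)
(G(3) + (3 + k(L(4)))²)² = (1/19 + (3 - 4/3)²)² = (1/19 + (5/3)²)² = (1/19 + 25/9)² = (484/171)² = 234256/29241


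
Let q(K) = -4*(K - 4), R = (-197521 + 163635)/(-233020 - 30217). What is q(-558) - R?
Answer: 591722890/263237 ≈ 2247.9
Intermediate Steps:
R = 33886/263237 (R = -33886/(-263237) = -33886*(-1/263237) = 33886/263237 ≈ 0.12873)
q(K) = 16 - 4*K (q(K) = -4*(-4 + K) = 16 - 4*K)
q(-558) - R = (16 - 4*(-558)) - 1*33886/263237 = (16 + 2232) - 33886/263237 = 2248 - 33886/263237 = 591722890/263237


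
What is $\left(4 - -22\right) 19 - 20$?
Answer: $474$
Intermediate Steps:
$\left(4 - -22\right) 19 - 20 = \left(4 + 22\right) 19 - 20 = 26 \cdot 19 - 20 = 494 - 20 = 474$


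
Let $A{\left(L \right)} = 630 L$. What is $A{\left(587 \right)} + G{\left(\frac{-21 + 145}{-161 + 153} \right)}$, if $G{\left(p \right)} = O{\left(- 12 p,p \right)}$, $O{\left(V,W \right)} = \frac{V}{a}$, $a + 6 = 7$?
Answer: $369996$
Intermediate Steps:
$a = 1$ ($a = -6 + 7 = 1$)
$O{\left(V,W \right)} = V$ ($O{\left(V,W \right)} = \frac{V}{1} = V 1 = V$)
$G{\left(p \right)} = - 12 p$
$A{\left(587 \right)} + G{\left(\frac{-21 + 145}{-161 + 153} \right)} = 630 \cdot 587 - 12 \frac{-21 + 145}{-161 + 153} = 369810 - 12 \frac{124}{-8} = 369810 - 12 \cdot 124 \left(- \frac{1}{8}\right) = 369810 - -186 = 369810 + 186 = 369996$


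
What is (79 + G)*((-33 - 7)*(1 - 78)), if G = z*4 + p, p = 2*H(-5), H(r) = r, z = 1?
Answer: 224840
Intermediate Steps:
p = -10 (p = 2*(-5) = -10)
G = -6 (G = 1*4 - 10 = 4 - 10 = -6)
(79 + G)*((-33 - 7)*(1 - 78)) = (79 - 6)*((-33 - 7)*(1 - 78)) = 73*(-40*(-77)) = 73*3080 = 224840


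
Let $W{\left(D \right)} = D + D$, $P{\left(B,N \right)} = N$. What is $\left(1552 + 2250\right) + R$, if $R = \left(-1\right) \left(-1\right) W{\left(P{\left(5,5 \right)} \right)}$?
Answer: $3812$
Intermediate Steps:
$W{\left(D \right)} = 2 D$
$R = 10$ ($R = \left(-1\right) \left(-1\right) 2 \cdot 5 = 1 \cdot 10 = 10$)
$\left(1552 + 2250\right) + R = \left(1552 + 2250\right) + 10 = 3802 + 10 = 3812$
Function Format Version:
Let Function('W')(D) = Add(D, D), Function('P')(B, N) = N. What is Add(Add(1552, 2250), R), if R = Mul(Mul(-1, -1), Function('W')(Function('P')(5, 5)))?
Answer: 3812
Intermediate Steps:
Function('W')(D) = Mul(2, D)
R = 10 (R = Mul(Mul(-1, -1), Mul(2, 5)) = Mul(1, 10) = 10)
Add(Add(1552, 2250), R) = Add(Add(1552, 2250), 10) = Add(3802, 10) = 3812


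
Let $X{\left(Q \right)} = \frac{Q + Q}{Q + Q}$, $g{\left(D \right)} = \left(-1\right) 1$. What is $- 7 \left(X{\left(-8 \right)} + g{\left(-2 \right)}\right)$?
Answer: $0$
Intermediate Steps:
$g{\left(D \right)} = -1$
$X{\left(Q \right)} = 1$ ($X{\left(Q \right)} = \frac{2 Q}{2 Q} = 2 Q \frac{1}{2 Q} = 1$)
$- 7 \left(X{\left(-8 \right)} + g{\left(-2 \right)}\right) = - 7 \left(1 - 1\right) = \left(-7\right) 0 = 0$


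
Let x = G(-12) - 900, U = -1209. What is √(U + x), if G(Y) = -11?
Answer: 2*I*√530 ≈ 46.043*I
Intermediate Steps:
x = -911 (x = -11 - 900 = -911)
√(U + x) = √(-1209 - 911) = √(-2120) = 2*I*√530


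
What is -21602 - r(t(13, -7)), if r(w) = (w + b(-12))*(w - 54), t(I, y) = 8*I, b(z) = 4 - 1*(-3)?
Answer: -27152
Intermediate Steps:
b(z) = 7 (b(z) = 4 + 3 = 7)
r(w) = (-54 + w)*(7 + w) (r(w) = (w + 7)*(w - 54) = (7 + w)*(-54 + w) = (-54 + w)*(7 + w))
-21602 - r(t(13, -7)) = -21602 - (-378 + (8*13)² - 376*13) = -21602 - (-378 + 104² - 47*104) = -21602 - (-378 + 10816 - 4888) = -21602 - 1*5550 = -21602 - 5550 = -27152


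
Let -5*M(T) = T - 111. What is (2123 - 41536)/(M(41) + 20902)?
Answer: -39413/20916 ≈ -1.8843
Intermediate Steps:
M(T) = 111/5 - T/5 (M(T) = -(T - 111)/5 = -(-111 + T)/5 = 111/5 - T/5)
(2123 - 41536)/(M(41) + 20902) = (2123 - 41536)/((111/5 - ⅕*41) + 20902) = -39413/((111/5 - 41/5) + 20902) = -39413/(14 + 20902) = -39413/20916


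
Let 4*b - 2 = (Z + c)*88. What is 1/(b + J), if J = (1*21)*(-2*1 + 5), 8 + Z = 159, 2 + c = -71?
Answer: 2/3559 ≈ 0.00056196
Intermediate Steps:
c = -73 (c = -2 - 71 = -73)
Z = 151 (Z = -8 + 159 = 151)
J = 63 (J = 21*(-2 + 5) = 21*3 = 63)
b = 3433/2 (b = ½ + ((151 - 73)*88)/4 = ½ + (78*88)/4 = ½ + (¼)*6864 = ½ + 1716 = 3433/2 ≈ 1716.5)
1/(b + J) = 1/(3433/2 + 63) = 1/(3559/2) = 2/3559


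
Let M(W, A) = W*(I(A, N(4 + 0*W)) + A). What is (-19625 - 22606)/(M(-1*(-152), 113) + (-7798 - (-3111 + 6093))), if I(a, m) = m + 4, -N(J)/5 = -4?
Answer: -14077/3348 ≈ -4.2046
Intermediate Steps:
N(J) = 20 (N(J) = -5*(-4) = 20)
I(a, m) = 4 + m
M(W, A) = W*(24 + A) (M(W, A) = W*((4 + 20) + A) = W*(24 + A))
(-19625 - 22606)/(M(-1*(-152), 113) + (-7798 - (-3111 + 6093))) = (-19625 - 22606)/((-1*(-152))*(24 + 113) + (-7798 - (-3111 + 6093))) = -42231/(152*137 + (-7798 - 1*2982)) = -42231/(20824 + (-7798 - 2982)) = -42231/(20824 - 10780) = -42231/10044 = -42231*1/10044 = -14077/3348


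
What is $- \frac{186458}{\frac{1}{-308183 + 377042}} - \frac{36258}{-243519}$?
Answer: $- \frac{1042205426045920}{81173} \approx -1.2839 \cdot 10^{10}$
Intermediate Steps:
$- \frac{186458}{\frac{1}{-308183 + 377042}} - \frac{36258}{-243519} = - \frac{186458}{\frac{1}{68859}} - - \frac{12086}{81173} = - 186458 \frac{1}{\frac{1}{68859}} + \frac{12086}{81173} = \left(-186458\right) 68859 + \frac{12086}{81173} = -12839311422 + \frac{12086}{81173} = - \frac{1042205426045920}{81173}$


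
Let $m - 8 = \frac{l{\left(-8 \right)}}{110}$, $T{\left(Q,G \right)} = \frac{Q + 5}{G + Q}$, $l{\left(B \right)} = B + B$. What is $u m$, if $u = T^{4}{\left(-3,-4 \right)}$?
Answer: $\frac{6912}{132055} \approx 0.052342$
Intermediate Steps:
$l{\left(B \right)} = 2 B$
$T{\left(Q,G \right)} = \frac{5 + Q}{G + Q}$
$u = \frac{16}{2401}$ ($u = \left(\frac{5 - 3}{-4 - 3}\right)^{4} = \left(\frac{1}{-7} \cdot 2\right)^{4} = \left(\left(- \frac{1}{7}\right) 2\right)^{4} = \left(- \frac{2}{7}\right)^{4} = \frac{16}{2401} \approx 0.0066639$)
$m = \frac{432}{55}$ ($m = 8 + \frac{2 \left(-8\right)}{110} = 8 - \frac{8}{55} = \frac{432}{55} \approx 7.8545$)
$u m = \frac{16}{2401} \cdot \frac{432}{55} = \frac{6912}{132055}$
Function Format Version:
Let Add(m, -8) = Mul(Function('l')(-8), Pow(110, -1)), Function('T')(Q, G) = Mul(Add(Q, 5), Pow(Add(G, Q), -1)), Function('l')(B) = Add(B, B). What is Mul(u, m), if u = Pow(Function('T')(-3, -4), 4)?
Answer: Rational(6912, 132055) ≈ 0.052342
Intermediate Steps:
Function('l')(B) = Mul(2, B)
Function('T')(Q, G) = Mul(Pow(Add(G, Q), -1), Add(5, Q)) (Function('T')(Q, G) = Mul(Add(5, Q), Pow(Add(G, Q), -1)) = Mul(Pow(Add(G, Q), -1), Add(5, Q)))
u = Rational(16, 2401) (u = Pow(Mul(Pow(Add(-4, -3), -1), Add(5, -3)), 4) = Pow(Mul(Pow(-7, -1), 2), 4) = Pow(Mul(Rational(-1, 7), 2), 4) = Pow(Rational(-2, 7), 4) = Rational(16, 2401) ≈ 0.0066639)
m = Rational(432, 55) (m = Add(8, Mul(Mul(2, -8), Pow(110, -1))) = Add(8, Mul(-16, Rational(1, 110))) = Add(8, Rational(-8, 55)) = Rational(432, 55) ≈ 7.8545)
Mul(u, m) = Mul(Rational(16, 2401), Rational(432, 55)) = Rational(6912, 132055)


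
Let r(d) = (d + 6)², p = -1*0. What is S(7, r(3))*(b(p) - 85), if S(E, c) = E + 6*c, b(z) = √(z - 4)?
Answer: -41905 + 986*I ≈ -41905.0 + 986.0*I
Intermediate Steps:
p = 0
r(d) = (6 + d)²
b(z) = √(-4 + z)
S(7, r(3))*(b(p) - 85) = (7 + 6*(6 + 3)²)*(√(-4 + 0) - 85) = (7 + 6*9²)*(√(-4) - 85) = (7 + 6*81)*(2*I - 85) = (7 + 486)*(-85 + 2*I) = 493*(-85 + 2*I) = -41905 + 986*I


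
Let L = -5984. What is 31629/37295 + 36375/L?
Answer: -1167337689/223173280 ≈ -5.2306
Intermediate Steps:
31629/37295 + 36375/L = 31629/37295 + 36375/(-5984) = 31629*(1/37295) + 36375*(-1/5984) = 31629/37295 - 36375/5984 = -1167337689/223173280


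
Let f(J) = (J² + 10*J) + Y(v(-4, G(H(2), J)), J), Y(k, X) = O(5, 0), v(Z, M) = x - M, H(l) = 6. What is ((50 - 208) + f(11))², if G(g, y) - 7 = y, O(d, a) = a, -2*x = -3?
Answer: 5329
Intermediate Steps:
x = 3/2 (x = -½*(-3) = 3/2 ≈ 1.5000)
G(g, y) = 7 + y
v(Z, M) = 3/2 - M
Y(k, X) = 0
f(J) = J² + 10*J (f(J) = (J² + 10*J) + 0 = J² + 10*J)
((50 - 208) + f(11))² = ((50 - 208) + 11*(10 + 11))² = (-158 + 11*21)² = (-158 + 231)² = 73² = 5329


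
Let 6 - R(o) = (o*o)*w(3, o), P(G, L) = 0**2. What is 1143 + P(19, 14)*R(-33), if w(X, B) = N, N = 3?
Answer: 1143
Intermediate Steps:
P(G, L) = 0
w(X, B) = 3
R(o) = 6 - 3*o**2 (R(o) = 6 - o*o*3 = 6 - o**2*3 = 6 - 3*o**2)
1143 + P(19, 14)*R(-33) = 1143 + 0*(6 - 3*(-33)**2) = 1143 + 0*(6 - 3*1089) = 1143 + 0*(6 - 3267) = 1143 + 0*(-3261) = 1143 + 0 = 1143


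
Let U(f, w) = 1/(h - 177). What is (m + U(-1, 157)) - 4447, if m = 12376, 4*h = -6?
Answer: 2830651/357 ≈ 7929.0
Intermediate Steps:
h = -3/2 (h = (¼)*(-6) = -3/2 ≈ -1.5000)
U(f, w) = -2/357 (U(f, w) = 1/(-3/2 - 177) = 1/(-357/2) = -2/357)
(m + U(-1, 157)) - 4447 = (12376 - 2/357) - 4447 = 4418230/357 - 4447 = 2830651/357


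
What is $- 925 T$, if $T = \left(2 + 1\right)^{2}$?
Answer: $-8325$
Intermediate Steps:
$T = 9$ ($T = 3^{2} = 9$)
$- 925 T = \left(-925\right) 9 = -8325$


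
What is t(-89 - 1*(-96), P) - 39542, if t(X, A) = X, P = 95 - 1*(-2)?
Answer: -39535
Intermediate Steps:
P = 97 (P = 95 + 2 = 97)
t(-89 - 1*(-96), P) - 39542 = (-89 - 1*(-96)) - 39542 = (-89 + 96) - 39542 = 7 - 39542 = -39535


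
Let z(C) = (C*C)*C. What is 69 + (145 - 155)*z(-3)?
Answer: 339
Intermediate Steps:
z(C) = C³ (z(C) = C²*C = C³)
69 + (145 - 155)*z(-3) = 69 + (145 - 155)*(-3)³ = 69 - 10*(-27) = 69 + 270 = 339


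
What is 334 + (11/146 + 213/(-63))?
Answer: 1013909/3066 ≈ 330.69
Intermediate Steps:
334 + (11/146 + 213/(-63)) = 334 + (11*(1/146) + 213*(-1/63)) = 334 + (11/146 - 71/21) = 334 - 10135/3066 = 1013909/3066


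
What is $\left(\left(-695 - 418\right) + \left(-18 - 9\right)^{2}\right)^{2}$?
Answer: $147456$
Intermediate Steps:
$\left(\left(-695 - 418\right) + \left(-18 - 9\right)^{2}\right)^{2} = \left(\left(-695 - 418\right) + \left(-27\right)^{2}\right)^{2} = \left(-1113 + 729\right)^{2} = \left(-384\right)^{2} = 147456$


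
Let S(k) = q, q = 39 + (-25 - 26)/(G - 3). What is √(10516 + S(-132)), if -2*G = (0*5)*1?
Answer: 2*√2643 ≈ 102.82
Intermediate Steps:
G = 0 (G = -0*5/2 = -0 = -½*0 = 0)
q = 56 (q = 39 + (-25 - 26)/(0 - 3) = 39 - 51/(-3) = 39 - 51*(-⅓) = 39 + 17 = 56)
S(k) = 56
√(10516 + S(-132)) = √(10516 + 56) = √10572 = 2*√2643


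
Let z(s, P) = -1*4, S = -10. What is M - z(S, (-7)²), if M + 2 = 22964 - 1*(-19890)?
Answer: 42856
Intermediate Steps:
z(s, P) = -4
M = 42852 (M = -2 + (22964 - 1*(-19890)) = -2 + (22964 + 19890) = -2 + 42854 = 42852)
M - z(S, (-7)²) = 42852 - 1*(-4) = 42852 + 4 = 42856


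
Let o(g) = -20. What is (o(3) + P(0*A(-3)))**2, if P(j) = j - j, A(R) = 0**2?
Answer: 400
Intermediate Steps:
A(R) = 0
P(j) = 0
(o(3) + P(0*A(-3)))**2 = (-20 + 0)**2 = (-20)**2 = 400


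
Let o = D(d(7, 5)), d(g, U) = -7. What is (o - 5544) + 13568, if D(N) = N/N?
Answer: 8025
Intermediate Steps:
D(N) = 1
o = 1
(o - 5544) + 13568 = (1 - 5544) + 13568 = -5543 + 13568 = 8025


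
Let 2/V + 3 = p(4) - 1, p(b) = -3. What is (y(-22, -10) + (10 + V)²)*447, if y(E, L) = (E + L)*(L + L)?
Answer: 16084848/49 ≈ 3.2826e+5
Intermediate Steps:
V = -2/7 (V = 2/(-3 + (-3 - 1)) = 2/(-3 - 4) = 2/(-7) = 2*(-⅐) = -2/7 ≈ -0.28571)
y(E, L) = 2*L*(E + L) (y(E, L) = (E + L)*(2*L) = 2*L*(E + L))
(y(-22, -10) + (10 + V)²)*447 = (2*(-10)*(-22 - 10) + (10 - 2/7)²)*447 = (2*(-10)*(-32) + (68/7)²)*447 = (640 + 4624/49)*447 = (35984/49)*447 = 16084848/49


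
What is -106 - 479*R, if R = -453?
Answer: 216881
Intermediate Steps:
-106 - 479*R = -106 - 479*(-453) = -106 + 216987 = 216881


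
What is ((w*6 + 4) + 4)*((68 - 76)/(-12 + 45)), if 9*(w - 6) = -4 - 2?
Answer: -320/33 ≈ -9.6970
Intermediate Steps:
w = 16/3 (w = 6 + (-4 - 2)/9 = 6 + (⅑)*(-6) = 6 - ⅔ = 16/3 ≈ 5.3333)
((w*6 + 4) + 4)*((68 - 76)/(-12 + 45)) = (((16/3)*6 + 4) + 4)*((68 - 76)/(-12 + 45)) = ((32 + 4) + 4)*(-8/33) = (36 + 4)*(-8*1/33) = 40*(-8/33) = -320/33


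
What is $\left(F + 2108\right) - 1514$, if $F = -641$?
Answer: $-47$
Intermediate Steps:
$\left(F + 2108\right) - 1514 = \left(-641 + 2108\right) - 1514 = 1467 - 1514 = -47$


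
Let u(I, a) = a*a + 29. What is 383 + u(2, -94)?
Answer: 9248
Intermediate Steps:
u(I, a) = 29 + a² (u(I, a) = a² + 29 = 29 + a²)
383 + u(2, -94) = 383 + (29 + (-94)²) = 383 + (29 + 8836) = 383 + 8865 = 9248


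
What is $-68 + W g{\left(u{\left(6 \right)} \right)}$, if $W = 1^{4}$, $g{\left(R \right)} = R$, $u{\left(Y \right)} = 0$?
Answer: $-68$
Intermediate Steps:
$W = 1$
$-68 + W g{\left(u{\left(6 \right)} \right)} = -68 + 1 \cdot 0 = -68 + 0 = -68$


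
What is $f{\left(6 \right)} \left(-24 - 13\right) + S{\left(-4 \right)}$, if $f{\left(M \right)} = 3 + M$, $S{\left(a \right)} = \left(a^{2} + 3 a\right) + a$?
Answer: $-333$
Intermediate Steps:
$S{\left(a \right)} = a^{2} + 4 a$
$f{\left(6 \right)} \left(-24 - 13\right) + S{\left(-4 \right)} = \left(3 + 6\right) \left(-24 - 13\right) - 4 \left(4 - 4\right) = 9 \left(-37\right) - 0 = -333 + 0 = -333$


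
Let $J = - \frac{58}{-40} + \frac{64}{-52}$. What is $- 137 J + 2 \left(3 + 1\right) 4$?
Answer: $\frac{511}{260} \approx 1.9654$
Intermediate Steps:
$J = \frac{57}{260}$ ($J = \left(-58\right) \left(- \frac{1}{40}\right) + 64 \left(- \frac{1}{52}\right) = \frac{29}{20} - \frac{16}{13} = \frac{57}{260} \approx 0.21923$)
$- 137 J + 2 \left(3 + 1\right) 4 = \left(-137\right) \frac{57}{260} + 2 \left(3 + 1\right) 4 = - \frac{7809}{260} + 2 \cdot 4 \cdot 4 = - \frac{7809}{260} + 8 \cdot 4 = - \frac{7809}{260} + 32 = \frac{511}{260}$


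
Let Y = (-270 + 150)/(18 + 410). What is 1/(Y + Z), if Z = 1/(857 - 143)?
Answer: -76398/21313 ≈ -3.5846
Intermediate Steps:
Z = 1/714 ≈ 0.0014006
Y = -30/107 (Y = -120/428 = -120*1/428 = -30/107 ≈ -0.28037)
1/(Y + Z) = 1/(-30/107 + 1/714) = 1/(-21313/76398) = -76398/21313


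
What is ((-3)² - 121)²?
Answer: 12544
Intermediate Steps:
((-3)² - 121)² = (9 - 121)² = (-112)² = 12544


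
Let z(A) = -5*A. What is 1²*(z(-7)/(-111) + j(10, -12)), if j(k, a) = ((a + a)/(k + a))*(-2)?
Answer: -2699/111 ≈ -24.315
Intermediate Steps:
j(k, a) = -4*a/(a + k) (j(k, a) = ((2*a)/(a + k))*(-2) = (2*a/(a + k))*(-2) = -4*a/(a + k))
1²*(z(-7)/(-111) + j(10, -12)) = 1²*(-5*(-7)/(-111) - 4*(-12)/(-12 + 10)) = 1*(35*(-1/111) - 4*(-12)/(-2)) = 1*(-35/111 - 4*(-12)*(-½)) = 1*(-35/111 - 24) = 1*(-2699/111) = -2699/111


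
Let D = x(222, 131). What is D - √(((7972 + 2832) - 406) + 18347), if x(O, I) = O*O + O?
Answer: 49506 - √28745 ≈ 49336.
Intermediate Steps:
x(O, I) = O + O² (x(O, I) = O² + O = O + O²)
D = 49506 (D = 222*(1 + 222) = 222*223 = 49506)
D - √(((7972 + 2832) - 406) + 18347) = 49506 - √(((7972 + 2832) - 406) + 18347) = 49506 - √((10804 - 406) + 18347) = 49506 - √(10398 + 18347) = 49506 - √28745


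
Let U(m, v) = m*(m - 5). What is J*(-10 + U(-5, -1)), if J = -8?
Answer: -320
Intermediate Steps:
U(m, v) = m*(-5 + m)
J*(-10 + U(-5, -1)) = -8*(-10 - 5*(-5 - 5)) = -8*(-10 - 5*(-10)) = -8*(-10 + 50) = -8*40 = -320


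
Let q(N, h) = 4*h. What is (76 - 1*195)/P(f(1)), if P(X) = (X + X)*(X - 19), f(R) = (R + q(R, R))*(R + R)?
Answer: 119/180 ≈ 0.66111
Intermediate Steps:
f(R) = 10*R² (f(R) = (R + 4*R)*(R + R) = (5*R)*(2*R) = 10*R²)
P(X) = 2*X*(-19 + X) (P(X) = (2*X)*(-19 + X) = 2*X*(-19 + X))
(76 - 1*195)/P(f(1)) = (76 - 1*195)/((2*(10*1²)*(-19 + 10*1²))) = (76 - 195)/((2*(10*1)*(-19 + 10*1))) = -119*1/(20*(-19 + 10)) = -119/(2*10*(-9)) = -119/(-180) = -119*(-1/180) = 119/180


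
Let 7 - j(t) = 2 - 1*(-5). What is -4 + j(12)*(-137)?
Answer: -4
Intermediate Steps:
j(t) = 0 (j(t) = 7 - (2 - 1*(-5)) = 7 - (2 + 5) = 7 - 1*7 = 7 - 7 = 0)
-4 + j(12)*(-137) = -4 + 0*(-137) = -4 + 0 = -4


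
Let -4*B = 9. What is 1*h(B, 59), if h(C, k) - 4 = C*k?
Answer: -515/4 ≈ -128.75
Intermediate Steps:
B = -9/4 (B = -1/4*9 = -9/4 ≈ -2.2500)
h(C, k) = 4 + C*k
1*h(B, 59) = 1*(4 - 9/4*59) = 1*(4 - 531/4) = 1*(-515/4) = -515/4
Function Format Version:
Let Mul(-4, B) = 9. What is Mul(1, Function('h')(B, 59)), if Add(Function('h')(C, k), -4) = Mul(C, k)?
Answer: Rational(-515, 4) ≈ -128.75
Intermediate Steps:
B = Rational(-9, 4) (B = Mul(Rational(-1, 4), 9) = Rational(-9, 4) ≈ -2.2500)
Function('h')(C, k) = Add(4, Mul(C, k))
Mul(1, Function('h')(B, 59)) = Mul(1, Add(4, Mul(Rational(-9, 4), 59))) = Mul(1, Add(4, Rational(-531, 4))) = Mul(1, Rational(-515, 4)) = Rational(-515, 4)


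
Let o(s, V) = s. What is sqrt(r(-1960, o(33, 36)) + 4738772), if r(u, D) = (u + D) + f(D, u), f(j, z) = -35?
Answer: sqrt(4736810) ≈ 2176.4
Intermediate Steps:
r(u, D) = -35 + D + u (r(u, D) = (u + D) - 35 = (D + u) - 35 = -35 + D + u)
sqrt(r(-1960, o(33, 36)) + 4738772) = sqrt((-35 + 33 - 1960) + 4738772) = sqrt(-1962 + 4738772) = sqrt(4736810)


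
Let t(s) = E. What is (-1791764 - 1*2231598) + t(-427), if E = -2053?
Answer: -4025415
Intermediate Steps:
t(s) = -2053
(-1791764 - 1*2231598) + t(-427) = (-1791764 - 1*2231598) - 2053 = (-1791764 - 2231598) - 2053 = -4023362 - 2053 = -4025415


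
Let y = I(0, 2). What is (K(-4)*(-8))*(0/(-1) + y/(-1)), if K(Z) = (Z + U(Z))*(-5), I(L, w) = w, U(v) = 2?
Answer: 160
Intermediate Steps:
y = 2
K(Z) = -10 - 5*Z (K(Z) = (Z + 2)*(-5) = (2 + Z)*(-5) = -10 - 5*Z)
(K(-4)*(-8))*(0/(-1) + y/(-1)) = ((-10 - 5*(-4))*(-8))*(0/(-1) + 2/(-1)) = ((-10 + 20)*(-8))*(0*(-1) + 2*(-1)) = (10*(-8))*(0 - 2) = -80*(-2) = 160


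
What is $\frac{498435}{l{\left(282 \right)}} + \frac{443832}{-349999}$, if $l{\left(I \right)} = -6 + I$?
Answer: $\frac{58109751311}{32199908} \approx 1804.7$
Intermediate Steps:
$\frac{498435}{l{\left(282 \right)}} + \frac{443832}{-349999} = \frac{498435}{-6 + 282} + \frac{443832}{-349999} = \frac{498435}{276} + 443832 \left(- \frac{1}{349999}\right) = 498435 \cdot \frac{1}{276} - \frac{443832}{349999} = \frac{166145}{92} - \frac{443832}{349999} = \frac{58109751311}{32199908}$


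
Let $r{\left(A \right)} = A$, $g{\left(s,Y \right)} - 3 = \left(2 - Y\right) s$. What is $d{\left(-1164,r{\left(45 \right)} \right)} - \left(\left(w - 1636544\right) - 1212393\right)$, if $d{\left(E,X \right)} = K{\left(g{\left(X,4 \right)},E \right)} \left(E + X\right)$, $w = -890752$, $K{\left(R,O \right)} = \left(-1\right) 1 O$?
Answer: $2437173$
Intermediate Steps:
$g{\left(s,Y \right)} = 3 + s \left(2 - Y\right)$ ($g{\left(s,Y \right)} = 3 + \left(2 - Y\right) s = 3 + s \left(2 - Y\right)$)
$K{\left(R,O \right)} = - O$
$d{\left(E,X \right)} = - E \left(E + X\right)$
$d{\left(-1164,r{\left(45 \right)} \right)} - \left(\left(w - 1636544\right) - 1212393\right) = \left(-1\right) \left(-1164\right) \left(-1164 + 45\right) - \left(\left(-890752 - 1636544\right) - 1212393\right) = \left(-1\right) \left(-1164\right) \left(-1119\right) - \left(-2527296 - 1212393\right) = -1302516 - -3739689 = -1302516 + 3739689 = 2437173$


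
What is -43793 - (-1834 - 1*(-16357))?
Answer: -58316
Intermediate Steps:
-43793 - (-1834 - 1*(-16357)) = -43793 - (-1834 + 16357) = -43793 - 1*14523 = -43793 - 14523 = -58316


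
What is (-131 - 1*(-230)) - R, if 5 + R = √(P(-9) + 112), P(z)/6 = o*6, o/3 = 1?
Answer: 104 - 2*√55 ≈ 89.168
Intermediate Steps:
o = 3 (o = 3*1 = 3)
P(z) = 108 (P(z) = 6*(3*6) = 6*18 = 108)
R = -5 + 2*√55 (R = -5 + √(108 + 112) = -5 + √220 = -5 + 2*√55 ≈ 9.8324)
(-131 - 1*(-230)) - R = (-131 - 1*(-230)) - (-5 + 2*√55) = (-131 + 230) + (5 - 2*√55) = 99 + (5 - 2*√55) = 104 - 2*√55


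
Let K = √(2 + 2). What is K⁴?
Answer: 16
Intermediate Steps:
K = 2 (K = √4 = 2)
K⁴ = 2⁴ = 16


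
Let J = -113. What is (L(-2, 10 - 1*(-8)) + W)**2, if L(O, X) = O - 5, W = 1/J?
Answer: 627264/12769 ≈ 49.124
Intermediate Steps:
W = -1/113 (W = 1/(-113) = -1/113 ≈ -0.0088496)
L(O, X) = -5 + O
(L(-2, 10 - 1*(-8)) + W)**2 = ((-5 - 2) - 1/113)**2 = (-7 - 1/113)**2 = (-792/113)**2 = 627264/12769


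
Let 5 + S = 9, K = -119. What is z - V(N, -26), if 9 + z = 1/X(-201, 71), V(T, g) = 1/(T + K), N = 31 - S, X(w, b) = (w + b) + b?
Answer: -48885/5428 ≈ -9.0061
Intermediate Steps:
S = 4 (S = -5 + 9 = 4)
X(w, b) = w + 2*b (X(w, b) = (b + w) + b = w + 2*b)
N = 27 (N = 31 - 1*4 = 31 - 4 = 27)
V(T, g) = 1/(-119 + T) (V(T, g) = 1/(T - 119) = 1/(-119 + T))
z = -532/59 (z = -9 + 1/(-201 + 2*71) = -9 + 1/(-201 + 142) = -9 + 1/(-59) = -9 - 1/59 = -532/59 ≈ -9.0170)
z - V(N, -26) = -532/59 - 1/(-119 + 27) = -532/59 - 1/(-92) = -532/59 - 1*(-1/92) = -532/59 + 1/92 = -48885/5428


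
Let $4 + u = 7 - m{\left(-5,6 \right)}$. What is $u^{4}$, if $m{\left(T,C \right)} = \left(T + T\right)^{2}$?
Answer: $88529281$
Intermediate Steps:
$m{\left(T,C \right)} = 4 T^{2}$ ($m{\left(T,C \right)} = \left(2 T\right)^{2} = 4 T^{2}$)
$u = -97$ ($u = -4 + \left(7 - 4 \left(-5\right)^{2}\right) = -4 + \left(7 - 4 \cdot 25\right) = -4 + \left(7 - 100\right) = -4 - 93 = -97$)
$u^{4} = \left(-97\right)^{4} = 88529281$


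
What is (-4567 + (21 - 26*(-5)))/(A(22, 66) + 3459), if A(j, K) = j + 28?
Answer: -4416/3509 ≈ -1.2585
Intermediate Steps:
A(j, K) = 28 + j
(-4567 + (21 - 26*(-5)))/(A(22, 66) + 3459) = (-4567 + (21 - 26*(-5)))/((28 + 22) + 3459) = (-4567 + (21 + 130))/(50 + 3459) = (-4567 + 151)/3509 = -4416*1/3509 = -4416/3509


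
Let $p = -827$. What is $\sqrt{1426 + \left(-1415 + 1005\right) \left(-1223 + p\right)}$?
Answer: $\sqrt{841926} \approx 917.57$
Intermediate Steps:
$\sqrt{1426 + \left(-1415 + 1005\right) \left(-1223 + p\right)} = \sqrt{1426 + \left(-1415 + 1005\right) \left(-1223 - 827\right)} = \sqrt{1426 - -840500} = \sqrt{1426 + 840500} = \sqrt{841926}$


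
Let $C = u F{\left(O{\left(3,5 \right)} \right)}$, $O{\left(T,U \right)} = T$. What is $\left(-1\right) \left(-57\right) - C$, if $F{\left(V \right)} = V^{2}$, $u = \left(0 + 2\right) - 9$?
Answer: $120$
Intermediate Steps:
$u = -7$ ($u = 2 - 9 = -7$)
$C = -63$ ($C = - 7 \cdot 3^{2} = \left(-7\right) 9 = -63$)
$\left(-1\right) \left(-57\right) - C = \left(-1\right) \left(-57\right) - -63 = 57 + 63 = 120$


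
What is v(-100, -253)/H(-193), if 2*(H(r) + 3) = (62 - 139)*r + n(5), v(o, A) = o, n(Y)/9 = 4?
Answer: -200/14891 ≈ -0.013431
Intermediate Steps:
n(Y) = 36 (n(Y) = 9*4 = 36)
H(r) = 15 - 77*r/2 (H(r) = -3 + ((62 - 139)*r + 36)/2 = -3 + (-77*r + 36)/2 = -3 + (36 - 77*r)/2 = -3 + (18 - 77*r/2) = 15 - 77*r/2)
v(-100, -253)/H(-193) = -100/(15 - 77/2*(-193)) = -100/(15 + 14861/2) = -100/14891/2 = -100*2/14891 = -200/14891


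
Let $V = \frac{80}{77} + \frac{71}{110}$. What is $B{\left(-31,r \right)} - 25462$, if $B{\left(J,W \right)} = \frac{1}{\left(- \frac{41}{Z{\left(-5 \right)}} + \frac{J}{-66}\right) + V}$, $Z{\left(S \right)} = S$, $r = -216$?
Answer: $- \frac{304498903}{11959} \approx -25462.0$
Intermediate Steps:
$V = \frac{1297}{770}$ ($V = 80 \cdot \frac{1}{77} + 71 \cdot \frac{1}{110} = \frac{80}{77} + \frac{71}{110} = \frac{1297}{770} \approx 1.6844$)
$B{\left(J,W \right)} = \frac{1}{\frac{7611}{770} - \frac{J}{66}}$ ($B{\left(J,W \right)} = \frac{1}{\left(- \frac{41}{-5} + \frac{J}{-66}\right) + \frac{1297}{770}} = \frac{1}{\left(\left(-41\right) \left(- \frac{1}{5}\right) + J \left(- \frac{1}{66}\right)\right) + \frac{1297}{770}} = \frac{1}{\left(\frac{41}{5} - \frac{J}{66}\right) + \frac{1297}{770}} = \frac{1}{\frac{7611}{770} - \frac{J}{66}}$)
$B{\left(-31,r \right)} - 25462 = \frac{2310}{22833 - -1085} - 25462 = \frac{2310}{22833 + 1085} - 25462 = \frac{2310}{23918} - 25462 = 2310 \cdot \frac{1}{23918} - 25462 = \frac{1155}{11959} - 25462 = - \frac{304498903}{11959}$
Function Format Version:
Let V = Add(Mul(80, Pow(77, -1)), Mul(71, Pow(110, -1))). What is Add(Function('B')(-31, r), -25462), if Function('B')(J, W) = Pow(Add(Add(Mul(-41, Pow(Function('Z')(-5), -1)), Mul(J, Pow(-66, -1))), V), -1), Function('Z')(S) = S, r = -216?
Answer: Rational(-304498903, 11959) ≈ -25462.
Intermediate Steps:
V = Rational(1297, 770) (V = Add(Mul(80, Rational(1, 77)), Mul(71, Rational(1, 110))) = Add(Rational(80, 77), Rational(71, 110)) = Rational(1297, 770) ≈ 1.6844)
Function('B')(J, W) = Pow(Add(Rational(7611, 770), Mul(Rational(-1, 66), J)), -1) (Function('B')(J, W) = Pow(Add(Add(Mul(-41, Pow(-5, -1)), Mul(J, Pow(-66, -1))), Rational(1297, 770)), -1) = Pow(Add(Add(Mul(-41, Rational(-1, 5)), Mul(J, Rational(-1, 66))), Rational(1297, 770)), -1) = Pow(Add(Add(Rational(41, 5), Mul(Rational(-1, 66), J)), Rational(1297, 770)), -1) = Pow(Add(Rational(7611, 770), Mul(Rational(-1, 66), J)), -1))
Add(Function('B')(-31, r), -25462) = Add(Mul(2310, Pow(Add(22833, Mul(-35, -31)), -1)), -25462) = Add(Mul(2310, Pow(Add(22833, 1085), -1)), -25462) = Add(Mul(2310, Pow(23918, -1)), -25462) = Add(Mul(2310, Rational(1, 23918)), -25462) = Add(Rational(1155, 11959), -25462) = Rational(-304498903, 11959)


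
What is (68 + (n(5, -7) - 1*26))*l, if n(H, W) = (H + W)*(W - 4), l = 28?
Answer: 1792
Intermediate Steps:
n(H, W) = (-4 + W)*(H + W) (n(H, W) = (H + W)*(-4 + W) = (-4 + W)*(H + W))
(68 + (n(5, -7) - 1*26))*l = (68 + (((-7)² - 4*5 - 4*(-7) + 5*(-7)) - 1*26))*28 = (68 + ((49 - 20 + 28 - 35) - 26))*28 = (68 + (22 - 26))*28 = (68 - 4)*28 = 64*28 = 1792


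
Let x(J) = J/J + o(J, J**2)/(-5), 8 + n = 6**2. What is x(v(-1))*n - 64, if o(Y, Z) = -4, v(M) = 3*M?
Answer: -68/5 ≈ -13.600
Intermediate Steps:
n = 28 (n = -8 + 6**2 = -8 + 36 = 28)
x(J) = 9/5 (x(J) = J/J - 4/(-5) = 1 - 4*(-1/5) = 1 + 4/5 = 9/5)
x(v(-1))*n - 64 = (9/5)*28 - 64 = 252/5 - 64 = -68/5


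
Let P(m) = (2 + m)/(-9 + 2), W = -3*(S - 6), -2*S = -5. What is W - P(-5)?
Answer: 141/14 ≈ 10.071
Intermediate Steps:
S = 5/2 (S = -1/2*(-5) = 5/2 ≈ 2.5000)
W = 21/2 (W = -3*(5/2 - 6) = -3*(-7/2) = 21/2 ≈ 10.500)
P(m) = -2/7 - m/7 (P(m) = (2 + m)/(-7) = (2 + m)*(-1/7) = -2/7 - m/7)
W - P(-5) = 21/2 - (-2/7 - 1/7*(-5)) = 21/2 - (-2/7 + 5/7) = 21/2 - 1*3/7 = 21/2 - 3/7 = 141/14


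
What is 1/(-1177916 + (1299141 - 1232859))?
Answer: -1/1111634 ≈ -8.9958e-7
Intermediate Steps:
1/(-1177916 + (1299141 - 1232859)) = 1/(-1177916 + 66282) = 1/(-1111634) = -1/1111634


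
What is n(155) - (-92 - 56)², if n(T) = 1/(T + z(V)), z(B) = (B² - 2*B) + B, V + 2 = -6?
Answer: -4972207/227 ≈ -21904.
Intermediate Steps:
V = -8 (V = -2 - 6 = -8)
z(B) = B² - B
n(T) = 1/(72 + T) (n(T) = 1/(T - 8*(-1 - 8)) = 1/(T - 8*(-9)) = 1/(T + 72) = 1/(72 + T))
n(155) - (-92 - 56)² = 1/(72 + 155) - (-92 - 56)² = 1/227 - 1*(-148)² = 1/227 - 1*21904 = 1/227 - 21904 = -4972207/227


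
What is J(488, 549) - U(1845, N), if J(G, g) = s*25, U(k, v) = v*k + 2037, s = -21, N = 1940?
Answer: -3581862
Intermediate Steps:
U(k, v) = 2037 + k*v (U(k, v) = k*v + 2037 = 2037 + k*v)
J(G, g) = -525 (J(G, g) = -21*25 = -525)
J(488, 549) - U(1845, N) = -525 - (2037 + 1845*1940) = -525 - (2037 + 3579300) = -525 - 1*3581337 = -525 - 3581337 = -3581862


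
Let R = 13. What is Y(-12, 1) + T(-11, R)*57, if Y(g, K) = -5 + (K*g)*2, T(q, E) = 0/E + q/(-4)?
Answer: 511/4 ≈ 127.75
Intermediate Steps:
T(q, E) = -q/4 (T(q, E) = 0 + q*(-¼) = 0 - q/4 = -q/4)
Y(g, K) = -5 + 2*K*g
Y(-12, 1) + T(-11, R)*57 = (-5 + 2*1*(-12)) - ¼*(-11)*57 = (-5 - 24) + (11/4)*57 = -29 + 627/4 = 511/4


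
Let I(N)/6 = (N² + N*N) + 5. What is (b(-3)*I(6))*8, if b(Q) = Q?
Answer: -11088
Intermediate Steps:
I(N) = 30 + 12*N² (I(N) = 6*((N² + N*N) + 5) = 6*((N² + N²) + 5) = 6*(2*N² + 5) = 6*(5 + 2*N²) = 30 + 12*N²)
(b(-3)*I(6))*8 = -3*(30 + 12*6²)*8 = -3*(30 + 12*36)*8 = -3*(30 + 432)*8 = -3*462*8 = -1386*8 = -11088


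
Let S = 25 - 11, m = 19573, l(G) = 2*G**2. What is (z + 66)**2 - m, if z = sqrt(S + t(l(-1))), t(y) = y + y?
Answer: -15199 + 396*sqrt(2) ≈ -14639.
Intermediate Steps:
t(y) = 2*y
S = 14
z = 3*sqrt(2) (z = sqrt(14 + 2*(2*(-1)**2)) = sqrt(14 + 2*(2*1)) = sqrt(14 + 2*2) = sqrt(14 + 4) = sqrt(18) = 3*sqrt(2) ≈ 4.2426)
(z + 66)**2 - m = (3*sqrt(2) + 66)**2 - 1*19573 = (66 + 3*sqrt(2))**2 - 19573 = -19573 + (66 + 3*sqrt(2))**2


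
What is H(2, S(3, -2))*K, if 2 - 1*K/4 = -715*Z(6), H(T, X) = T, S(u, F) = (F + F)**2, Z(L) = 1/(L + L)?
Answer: 1478/3 ≈ 492.67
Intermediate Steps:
Z(L) = 1/(2*L)
S(u, F) = 4*F**2 (S(u, F) = (2*F)**2 = 4*F**2)
K = 739/3 (K = 8 - (-2860)*(1/2)/6 = 8 - (-2860)*(1/2)*(1/6) = 8 - (-2860)/12 = 8 - 4*(-715/12) = 8 + 715/3 = 739/3 ≈ 246.33)
H(2, S(3, -2))*K = 2*(739/3) = 1478/3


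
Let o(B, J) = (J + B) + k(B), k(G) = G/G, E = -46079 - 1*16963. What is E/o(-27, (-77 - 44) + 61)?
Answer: 31521/43 ≈ 733.05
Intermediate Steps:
E = -63042 (E = -46079 - 16963 = -63042)
k(G) = 1
o(B, J) = 1 + B + J (o(B, J) = (J + B) + 1 = (B + J) + 1 = 1 + B + J)
E/o(-27, (-77 - 44) + 61) = -63042/(1 - 27 + ((-77 - 44) + 61)) = -63042/(1 - 27 + (-121 + 61)) = -63042/(1 - 27 - 60) = -63042/(-86) = -63042*(-1/86) = 31521/43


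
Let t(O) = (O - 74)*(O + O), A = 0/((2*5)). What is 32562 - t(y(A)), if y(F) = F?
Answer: 32562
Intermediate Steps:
A = 0 (A = 0/10 = 0*(⅒) = 0)
t(O) = 2*O*(-74 + O) (t(O) = (-74 + O)*(2*O) = 2*O*(-74 + O))
32562 - t(y(A)) = 32562 - 2*0*(-74 + 0) = 32562 - 2*0*(-74) = 32562 - 1*0 = 32562 + 0 = 32562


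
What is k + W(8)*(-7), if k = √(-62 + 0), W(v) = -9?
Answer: 63 + I*√62 ≈ 63.0 + 7.874*I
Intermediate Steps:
k = I*√62 (k = √(-62) = I*√62 ≈ 7.874*I)
k + W(8)*(-7) = I*√62 - 9*(-7) = I*√62 + 63 = 63 + I*√62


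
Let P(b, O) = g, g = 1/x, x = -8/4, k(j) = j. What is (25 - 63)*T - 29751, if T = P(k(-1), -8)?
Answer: -29732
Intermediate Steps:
x = -2 (x = -8*1/4 = -2)
g = -1/2 (g = 1/(-2) = -1/2 ≈ -0.50000)
P(b, O) = -1/2
T = -1/2 ≈ -0.50000
(25 - 63)*T - 29751 = (25 - 63)*(-1/2) - 29751 = -38*(-1/2) - 29751 = 19 - 29751 = -29732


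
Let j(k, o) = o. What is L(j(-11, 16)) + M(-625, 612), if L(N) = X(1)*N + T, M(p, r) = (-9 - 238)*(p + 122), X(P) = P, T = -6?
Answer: 124251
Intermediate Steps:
M(p, r) = -30134 - 247*p (M(p, r) = -247*(122 + p) = -30134 - 247*p)
L(N) = -6 + N (L(N) = 1*N - 6 = N - 6 = -6 + N)
L(j(-11, 16)) + M(-625, 612) = (-6 + 16) + (-30134 - 247*(-625)) = 10 + (-30134 + 154375) = 10 + 124241 = 124251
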